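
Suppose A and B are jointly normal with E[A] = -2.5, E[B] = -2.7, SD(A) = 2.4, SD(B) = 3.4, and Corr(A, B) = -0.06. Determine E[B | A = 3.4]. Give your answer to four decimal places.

-3.2015

E[B | A=x] = μ_B + ρ(σ_B/σ_A)(x − μ_A) for jointly normal variables.
E[B | A=3.4] = -2.7 + (-0.06)·(3.4/2.4)·(3.4 − (-2.5)) = -2.7 + (-0.085)·(5.9) = -3.2015.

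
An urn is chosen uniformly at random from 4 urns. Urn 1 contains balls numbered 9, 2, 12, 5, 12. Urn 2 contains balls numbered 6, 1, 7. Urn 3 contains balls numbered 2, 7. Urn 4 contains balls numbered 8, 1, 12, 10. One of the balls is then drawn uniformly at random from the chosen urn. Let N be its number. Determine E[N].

E[N | urn 1] = (9+2+12+5+12)/5 = 8.
E[N | urn 2] = (6+1+7)/3 = 14/3.
E[N | urn 3] = (2+7)/2 = 9/2.
E[N | urn 4] = (8+1+12+10)/4 = 31/4.
By the law of total expectation,
E[N] = (1/4)·(8) + (1/4)·(14/3) + (1/4)·(9/2) + (1/4)·(31/4) = 299/48.

299/48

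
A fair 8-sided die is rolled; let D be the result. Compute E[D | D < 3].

Given D < 3, D is equally likely to be any of {1, 2}.
E[D | D < 3] = (1 + 2) / 2 = 3/2.

3/2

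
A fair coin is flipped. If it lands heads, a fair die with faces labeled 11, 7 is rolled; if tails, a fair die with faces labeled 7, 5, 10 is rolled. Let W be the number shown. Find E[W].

E[W | heads] = (11+7)/2 = 9.
E[W | tails] = (7+5+10)/3 = 22/3.
By the law of total expectation,
E[W] = (1/2)·(9) + (1/2)·(22/3) = 49/6.

49/6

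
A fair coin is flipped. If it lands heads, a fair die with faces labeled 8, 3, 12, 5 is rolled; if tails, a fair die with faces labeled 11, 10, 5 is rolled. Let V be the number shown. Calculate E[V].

47/6

E[V | heads] = (8+3+12+5)/4 = 7.
E[V | tails] = (11+10+5)/3 = 26/3.
By the law of total expectation,
E[V] = (1/2)·(7) + (1/2)·(26/3) = 47/6.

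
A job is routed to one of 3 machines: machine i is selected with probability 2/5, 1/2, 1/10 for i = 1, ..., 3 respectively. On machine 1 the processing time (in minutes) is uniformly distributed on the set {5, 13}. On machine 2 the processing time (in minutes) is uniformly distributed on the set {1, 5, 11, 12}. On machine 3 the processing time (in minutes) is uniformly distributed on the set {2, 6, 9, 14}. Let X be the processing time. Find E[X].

8

E[X | machine 1] = (5+13)/2 = 9.
E[X | machine 2] = (1+5+11+12)/4 = 29/4.
E[X | machine 3] = (2+6+9+14)/4 = 31/4.
E[X] = (2/5)·(9) + (1/2)·(29/4) + (1/10)·(31/4) = 8.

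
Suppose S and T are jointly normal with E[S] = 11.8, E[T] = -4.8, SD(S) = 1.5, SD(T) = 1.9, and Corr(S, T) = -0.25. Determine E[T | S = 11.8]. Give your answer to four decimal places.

-4.8000

The regression of T on S has slope ρ·σ_T/σ_S and passes through (μ_S, μ_T).
E[T | S=11.8] = -4.8 + (-0.25)·(1.9/1.5)·(11.8 − (11.8)) = -4.8 + (-0.31667)·(0) = -4.8000.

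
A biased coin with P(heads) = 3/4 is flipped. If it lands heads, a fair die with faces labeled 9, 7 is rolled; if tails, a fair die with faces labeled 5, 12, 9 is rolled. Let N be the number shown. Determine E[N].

E[N | heads] = (9+7)/2 = 8.
E[N | tails] = (5+12+9)/3 = 26/3.
By the law of total expectation,
E[N] = (3/4)·(8) + (1/4)·(26/3) = 49/6.

49/6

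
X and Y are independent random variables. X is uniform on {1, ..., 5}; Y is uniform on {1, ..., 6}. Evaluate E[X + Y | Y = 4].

7

Outcomes with Y = 4: (1,4), (2,4), (3,4), (4,4), (5,4), each with probability 1/30.
E[X + Y | Y = 4] = (5 + 6 + 7 + 8 + 9) / 5 = 7.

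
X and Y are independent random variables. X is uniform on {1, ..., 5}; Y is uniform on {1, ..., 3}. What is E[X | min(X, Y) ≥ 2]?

7/2

Outcomes with min(X, Y) ≥ 2: (2,2), (2,3), (3,2), (3,3), (4,2), (4,3), (5,2), (5,3), each with probability 1/15.
E[X | min(X, Y) ≥ 2] = (2 + 2 + 3 + 3 + 4 + 4 + 5 + 5) / 8 = 7/2.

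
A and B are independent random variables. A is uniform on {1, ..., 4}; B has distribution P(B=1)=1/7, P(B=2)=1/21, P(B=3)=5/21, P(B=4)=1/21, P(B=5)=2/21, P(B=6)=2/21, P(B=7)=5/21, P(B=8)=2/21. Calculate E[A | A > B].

27/8

P(A > B) = 4/21.
Summing A·P(x,y) over outcomes with A > B gives 9/14.
E[A | A > B] = (9/14) / (4/21) = 27/8.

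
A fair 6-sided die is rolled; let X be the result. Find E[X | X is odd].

Given X is odd, X is equally likely to be any of {1, 3, 5}.
E[X | X is odd] = (1 + 3 + 5) / 3 = 3.

3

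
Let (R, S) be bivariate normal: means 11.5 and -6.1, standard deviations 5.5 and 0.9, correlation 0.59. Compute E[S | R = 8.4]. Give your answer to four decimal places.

For a bivariate normal, E[S | R=x] = μ_S + ρ·(σ_S/σ_R)·(x − μ_R).
E[S | R=8.4] = -6.1 + (0.59)·(0.9/5.5)·(8.4 − (11.5)) = -6.1 + (0.096545)·(-3.1) = -6.3993.

-6.3993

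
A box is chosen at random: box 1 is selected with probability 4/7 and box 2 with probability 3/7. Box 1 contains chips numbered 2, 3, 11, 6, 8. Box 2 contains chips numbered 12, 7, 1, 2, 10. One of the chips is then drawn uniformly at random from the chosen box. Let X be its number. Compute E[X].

216/35

E[X | box 1] = (2+3+11+6+8)/5 = 6.
E[X | box 2] = (12+7+1+2+10)/5 = 32/5.
E[X] = (4/7)·(6) + (3/7)·(32/5) = 216/35.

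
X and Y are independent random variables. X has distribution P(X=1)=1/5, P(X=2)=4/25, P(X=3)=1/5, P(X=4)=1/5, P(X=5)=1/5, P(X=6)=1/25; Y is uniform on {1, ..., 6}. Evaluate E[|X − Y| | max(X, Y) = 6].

43/15

P(max(X, Y) = 6) = 1/5.
Summing |X−Y|·P(x,y) over outcomes with max(X, Y) = 6 gives 43/75.
E[|X − Y| | max(X, Y) = 6] = (43/75) / (1/5) = 43/15.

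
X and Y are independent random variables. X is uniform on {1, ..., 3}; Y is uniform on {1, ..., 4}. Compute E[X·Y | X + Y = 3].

P(X + Y = 3) = 1/6.
Summing XY·P(x,y) over outcomes with X + Y = 3 gives 1/3.
E[X·Y | X + Y = 3] = (1/3) / (1/6) = 2.

2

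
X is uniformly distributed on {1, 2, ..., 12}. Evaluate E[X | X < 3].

3/2

Given X < 3, X is equally likely to be any of {1, 2}.
E[X | X < 3] = (1 + 2) / 2 = 3/2.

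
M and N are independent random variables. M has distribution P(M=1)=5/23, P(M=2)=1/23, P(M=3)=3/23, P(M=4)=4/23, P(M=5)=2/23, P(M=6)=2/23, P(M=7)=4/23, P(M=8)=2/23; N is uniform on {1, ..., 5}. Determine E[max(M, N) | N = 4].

118/23

P(N = 4) = 1/5.
Summing max(M,N)·P(x,y) over outcomes with N = 4 gives 118/115.
E[max(M, N) | N = 4] = (118/115) / (1/5) = 118/23.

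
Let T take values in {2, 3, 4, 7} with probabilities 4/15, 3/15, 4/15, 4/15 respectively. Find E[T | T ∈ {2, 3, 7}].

P(T ∈ {2, 3, 7}) = 11/15.
Σ over the event: 2·4/15 + 3·1/5 + 7·4/15 = 3.
E[T | T ∈ {2, 3, 7}] = (3) / (11/15) = 45/11.

45/11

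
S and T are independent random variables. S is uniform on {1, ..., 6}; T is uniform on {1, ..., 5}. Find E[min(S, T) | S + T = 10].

Outcomes with S + T = 10: (5,5), (6,4), each with probability 1/30.
E[min(S, T) | S + T = 10] = (5 + 4) / 2 = 9/2.

9/2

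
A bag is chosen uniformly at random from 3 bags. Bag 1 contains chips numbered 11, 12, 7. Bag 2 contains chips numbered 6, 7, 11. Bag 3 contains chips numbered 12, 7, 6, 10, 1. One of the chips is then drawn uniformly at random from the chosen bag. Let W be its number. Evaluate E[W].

E[W | bag 1] = (11+12+7)/3 = 10.
E[W | bag 2] = (6+7+11)/3 = 8.
E[W | bag 3] = (12+7+6+10+1)/5 = 36/5.
By the law of total expectation,
E[W] = (1/3)·(10) + (1/3)·(8) + (1/3)·(36/5) = 42/5.

42/5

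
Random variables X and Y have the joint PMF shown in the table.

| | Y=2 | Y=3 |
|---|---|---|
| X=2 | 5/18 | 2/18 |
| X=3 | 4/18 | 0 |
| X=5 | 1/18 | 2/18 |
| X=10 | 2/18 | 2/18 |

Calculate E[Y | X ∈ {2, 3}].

P(X ∈ {2, 3}) = 11/18.
Summing Y·P(X=x,Y=y) over the conditioning event gives 4/3.
E[Y | X ∈ {2, 3}] = (4/3) / (11/18) = 24/11.

24/11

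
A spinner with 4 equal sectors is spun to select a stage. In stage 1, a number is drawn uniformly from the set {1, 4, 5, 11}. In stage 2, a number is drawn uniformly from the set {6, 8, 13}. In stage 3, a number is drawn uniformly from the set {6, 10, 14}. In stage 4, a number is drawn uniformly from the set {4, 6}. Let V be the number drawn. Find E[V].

117/16

E[V | stage 1] = (1+4+5+11)/4 = 21/4.
E[V | stage 2] = (6+8+13)/3 = 9.
E[V | stage 3] = (6+10+14)/3 = 10.
E[V | stage 4] = (4+6)/2 = 5.
By the law of total expectation,
E[V] = (1/4)·(21/4) + (1/4)·(9) + (1/4)·(10) + (1/4)·(5) = 117/16.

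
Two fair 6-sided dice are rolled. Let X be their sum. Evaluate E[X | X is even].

7

P(X is even) = 1/2.
Σ over the event: 2·1/36 + 4·1/12 + 6·5/36 + 8·5/36 + 10·1/12 + 12·1/36 = 7/2.
E[X | X is even] = (7/2) / (1/2) = 7.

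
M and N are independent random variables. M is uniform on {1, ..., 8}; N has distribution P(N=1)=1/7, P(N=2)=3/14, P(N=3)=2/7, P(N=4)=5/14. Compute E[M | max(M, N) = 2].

P(max(M, N) = 2) = 1/14.
Summing M·P(x,y) over outcomes with max(M, N) = 2 gives 13/112.
E[M | max(M, N) = 2] = (13/112) / (1/14) = 13/8.

13/8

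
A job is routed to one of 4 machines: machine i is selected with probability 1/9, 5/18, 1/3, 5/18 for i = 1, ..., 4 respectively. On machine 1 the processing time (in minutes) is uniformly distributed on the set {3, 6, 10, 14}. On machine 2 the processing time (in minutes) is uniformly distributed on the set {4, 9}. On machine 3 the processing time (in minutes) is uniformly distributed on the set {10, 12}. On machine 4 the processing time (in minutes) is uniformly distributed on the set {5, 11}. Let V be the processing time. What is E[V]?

E[V | machine 1] = (3+6+10+14)/4 = 33/4.
E[V | machine 2] = (4+9)/2 = 13/2.
E[V | machine 3] = (10+12)/2 = 11.
E[V | machine 4] = (5+11)/2 = 8.
E[V] = (1/9)·(33/4) + (5/18)·(13/2) + (1/3)·(11) + (5/18)·(8) = 155/18.

155/18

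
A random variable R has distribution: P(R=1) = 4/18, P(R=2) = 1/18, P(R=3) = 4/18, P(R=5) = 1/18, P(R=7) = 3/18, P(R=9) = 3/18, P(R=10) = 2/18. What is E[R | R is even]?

22/3

P(R is even) = 1/6.
Σ over the event: 2·1/18 + 10·1/9 = 11/9.
E[R | R is even] = (11/9) / (1/6) = 22/3.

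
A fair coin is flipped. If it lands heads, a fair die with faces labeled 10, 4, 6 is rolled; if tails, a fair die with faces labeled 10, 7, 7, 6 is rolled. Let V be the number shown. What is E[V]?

85/12

E[V | heads] = (10+4+6)/3 = 20/3.
E[V | tails] = (10+7+7+6)/4 = 15/2.
E[V] = (1/2)·(20/3) + (1/2)·(15/2) = 85/12.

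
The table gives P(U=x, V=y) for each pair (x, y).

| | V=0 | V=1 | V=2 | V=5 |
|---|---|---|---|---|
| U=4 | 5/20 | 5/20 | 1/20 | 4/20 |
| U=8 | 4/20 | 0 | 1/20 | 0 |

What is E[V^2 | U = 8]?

4/5

P(U = 8) = 1/4.
Σ V^2·P over the event = 0·(4/20) + 4·(1/20) = 1/5.
E[V^2 | U = 8] = (1/5) / (1/4) = 4/5.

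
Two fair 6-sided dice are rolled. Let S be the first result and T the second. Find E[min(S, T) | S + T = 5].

Outcomes with S + T = 5: (1,4), (2,3), (3,2), (4,1), each with probability 1/36.
E[min(S, T) | S + T = 5] = (1 + 2 + 2 + 1) / 4 = 3/2.

3/2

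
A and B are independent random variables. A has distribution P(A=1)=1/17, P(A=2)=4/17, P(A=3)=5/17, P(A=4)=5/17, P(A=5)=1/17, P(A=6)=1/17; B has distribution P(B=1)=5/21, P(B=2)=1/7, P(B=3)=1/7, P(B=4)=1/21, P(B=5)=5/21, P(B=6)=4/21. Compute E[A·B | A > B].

1019/144

P(A > B) = 48/119.
Summing AB·P(x,y) over outcomes with A > B gives 1019/357.
E[A·B | A > B] = (1019/357) / (48/119) = 1019/144.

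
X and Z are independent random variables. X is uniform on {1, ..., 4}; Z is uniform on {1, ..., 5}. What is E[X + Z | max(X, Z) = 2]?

10/3

P(max(X, Z) = 2) = 3/20.
Summing (X+Z)·P(x,y) over outcomes with max(X, Z) = 2 gives 1/2.
E[X + Z | max(X, Z) = 2] = (1/2) / (3/20) = 10/3.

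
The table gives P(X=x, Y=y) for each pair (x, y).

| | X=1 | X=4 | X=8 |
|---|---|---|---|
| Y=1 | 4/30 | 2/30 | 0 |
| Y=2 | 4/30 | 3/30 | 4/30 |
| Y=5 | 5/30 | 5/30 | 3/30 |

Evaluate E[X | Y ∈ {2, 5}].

97/24

P(Y ∈ {2, 5}) = 4/5.
Σ X·P over the event = 1·(4/30) + 1·(5/30) + 4·(3/30) + 4·(5/30) + 8·(4/30) + 8·(3/30) = 97/30.
E[X | Y ∈ {2, 5}] = (97/30) / (4/5) = 97/24.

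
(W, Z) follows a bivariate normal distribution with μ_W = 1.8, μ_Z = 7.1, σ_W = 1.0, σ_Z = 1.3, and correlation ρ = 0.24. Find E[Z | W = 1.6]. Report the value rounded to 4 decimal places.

7.0376

E[Z | W=x] = μ_Z + ρ(σ_Z/σ_W)(x − μ_W) for jointly normal variables.
E[Z | W=1.6] = 7.1 + (0.24)·(1.3/1.0)·(1.6 − (1.8)) = 7.1 + (0.312)·(-0.2) = 7.0376.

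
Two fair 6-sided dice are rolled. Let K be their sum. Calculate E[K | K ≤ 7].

P(K ≤ 7) = 7/12.
Σ over the event: 2·1/36 + 3·1/18 + 4·1/12 + 5·1/9 + 6·5/36 + 7·1/6 = 28/9.
E[K | K ≤ 7] = (28/9) / (7/12) = 16/3.

16/3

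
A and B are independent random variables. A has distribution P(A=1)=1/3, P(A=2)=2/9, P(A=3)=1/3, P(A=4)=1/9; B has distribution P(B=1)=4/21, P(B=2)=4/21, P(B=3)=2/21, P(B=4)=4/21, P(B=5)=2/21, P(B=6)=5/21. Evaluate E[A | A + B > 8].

73/22

P(A + B > 8) = 22/189.
Summing A·P(x,y) over outcomes with A + B > 8 gives 73/189.
E[A | A + B > 8] = (73/189) / (22/189) = 73/22.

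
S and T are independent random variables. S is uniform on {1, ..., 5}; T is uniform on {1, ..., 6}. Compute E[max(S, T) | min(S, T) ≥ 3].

P(min(S, T) ≥ 3) = 2/5.
Summing max(S,T)·P(x,y) over outcomes with min(S, T) ≥ 3 gives 29/15.
E[max(S, T) | min(S, T) ≥ 3] = (29/15) / (2/5) = 29/6.

29/6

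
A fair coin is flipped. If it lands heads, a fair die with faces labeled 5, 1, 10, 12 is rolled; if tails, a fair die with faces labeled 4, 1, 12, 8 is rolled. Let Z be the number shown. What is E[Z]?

E[Z | heads] = (5+1+10+12)/4 = 7.
E[Z | tails] = (4+1+12+8)/4 = 25/4.
E[Z] = (1/2)·(7) + (1/2)·(25/4) = 53/8.

53/8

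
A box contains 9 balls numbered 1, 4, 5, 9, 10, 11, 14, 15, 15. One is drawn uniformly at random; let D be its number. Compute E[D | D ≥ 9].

P(D ≥ 9) = 2/3.
Σ over the event: 9·1/9 + 10·1/9 + 11·1/9 + 14·1/9 + 15·2/9 = 74/9.
E[D | D ≥ 9] = (74/9) / (2/3) = 37/3.

37/3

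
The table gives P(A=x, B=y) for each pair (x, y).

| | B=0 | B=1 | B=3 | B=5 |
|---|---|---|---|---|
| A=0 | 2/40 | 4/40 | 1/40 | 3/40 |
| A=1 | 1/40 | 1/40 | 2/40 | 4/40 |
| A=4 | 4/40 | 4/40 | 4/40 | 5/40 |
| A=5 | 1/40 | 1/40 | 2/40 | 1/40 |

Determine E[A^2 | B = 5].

109/13

P(B = 5) = 13/40.
Σ A^2·P over the event = 0·(3/40) + 1·(4/40) + 16·(5/40) + 25·(1/40) = 109/40.
E[A^2 | B = 5] = (109/40) / (13/40) = 109/13.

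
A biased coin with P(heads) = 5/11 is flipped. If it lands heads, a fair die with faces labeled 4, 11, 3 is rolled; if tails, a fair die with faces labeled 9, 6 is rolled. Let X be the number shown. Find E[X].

75/11

E[X | heads] = (4+11+3)/3 = 6.
E[X | tails] = (9+6)/2 = 15/2.
By the law of total expectation,
E[X] = (5/11)·(6) + (6/11)·(15/2) = 75/11.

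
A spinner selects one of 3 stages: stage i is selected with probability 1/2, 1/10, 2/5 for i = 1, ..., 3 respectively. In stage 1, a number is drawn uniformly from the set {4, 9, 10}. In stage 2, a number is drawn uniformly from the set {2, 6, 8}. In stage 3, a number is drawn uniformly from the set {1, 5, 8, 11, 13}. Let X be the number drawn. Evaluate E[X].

1111/150

E[X | stage 1] = (4+9+10)/3 = 23/3.
E[X | stage 2] = (2+6+8)/3 = 16/3.
E[X | stage 3] = (1+5+8+11+13)/5 = 38/5.
By the law of total expectation,
E[X] = (1/2)·(23/3) + (1/10)·(16/3) + (2/5)·(38/5) = 1111/150.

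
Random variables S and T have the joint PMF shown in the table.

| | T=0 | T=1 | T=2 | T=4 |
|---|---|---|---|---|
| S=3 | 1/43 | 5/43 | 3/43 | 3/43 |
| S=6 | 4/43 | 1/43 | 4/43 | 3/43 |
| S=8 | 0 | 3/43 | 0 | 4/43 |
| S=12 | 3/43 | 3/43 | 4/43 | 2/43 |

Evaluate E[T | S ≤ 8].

P(S ≤ 8) = 31/43.
Summing T·P(S=x,T=y) over the conditioning event gives 63/43.
E[T | S ≤ 8] = (63/43) / (31/43) = 63/31.

63/31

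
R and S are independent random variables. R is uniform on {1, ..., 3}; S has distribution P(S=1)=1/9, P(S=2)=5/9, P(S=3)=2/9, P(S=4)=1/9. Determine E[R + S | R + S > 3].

P(R + S > 3) = 20/27.
Summing (R+S)·P(x,y) over outcomes with R + S > 3 gives 97/27.
E[R + S | R + S > 3] = (97/27) / (20/27) = 97/20.

97/20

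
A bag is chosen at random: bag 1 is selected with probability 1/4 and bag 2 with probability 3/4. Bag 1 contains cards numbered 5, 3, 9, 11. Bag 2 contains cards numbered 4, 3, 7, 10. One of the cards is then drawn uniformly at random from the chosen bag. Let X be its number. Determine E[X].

25/4

E[X | bag 1] = (5+3+9+11)/4 = 7.
E[X | bag 2] = (4+3+7+10)/4 = 6.
By the law of total expectation,
E[X] = (1/4)·(7) + (3/4)·(6) = 25/4.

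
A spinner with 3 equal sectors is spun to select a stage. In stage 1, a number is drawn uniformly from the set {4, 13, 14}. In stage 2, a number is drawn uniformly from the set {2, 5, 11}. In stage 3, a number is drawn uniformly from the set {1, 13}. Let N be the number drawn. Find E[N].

70/9

E[N | stage 1] = (4+13+14)/3 = 31/3.
E[N | stage 2] = (2+5+11)/3 = 6.
E[N | stage 3] = (1+13)/2 = 7.
E[N] = (1/3)·(31/3) + (1/3)·(6) + (1/3)·(7) = 70/9.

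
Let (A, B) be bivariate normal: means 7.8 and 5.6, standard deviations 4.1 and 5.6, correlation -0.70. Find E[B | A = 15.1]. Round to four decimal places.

-1.3795

For a bivariate normal, E[B | A=x] = μ_B + ρ·(σ_B/σ_A)·(x − μ_A).
E[B | A=15.1] = 5.6 + (-0.70)·(5.6/4.1)·(15.1 − (7.8)) = 5.6 + (-0.9561)·(7.3) = -1.3795.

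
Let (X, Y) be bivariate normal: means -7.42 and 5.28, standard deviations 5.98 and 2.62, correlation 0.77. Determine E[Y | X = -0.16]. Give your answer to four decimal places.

For a bivariate normal, E[Y | X=x] = μ_Y + ρ·(σ_Y/σ_X)·(x − μ_X).
E[Y | X=-0.16] = 5.28 + (0.77)·(2.62/5.98)·(-0.16 − (-7.42)) = 5.28 + (0.33736)·(7.26) = 7.7292.

7.7292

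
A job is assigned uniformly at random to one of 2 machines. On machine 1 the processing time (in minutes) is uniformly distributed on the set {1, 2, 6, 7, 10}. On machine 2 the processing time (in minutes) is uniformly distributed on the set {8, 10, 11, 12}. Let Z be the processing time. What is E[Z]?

E[Z | machine 1] = (1+2+6+7+10)/5 = 26/5.
E[Z | machine 2] = (8+10+11+12)/4 = 41/4.
E[Z] = (1/2)·(26/5) + (1/2)·(41/4) = 309/40.

309/40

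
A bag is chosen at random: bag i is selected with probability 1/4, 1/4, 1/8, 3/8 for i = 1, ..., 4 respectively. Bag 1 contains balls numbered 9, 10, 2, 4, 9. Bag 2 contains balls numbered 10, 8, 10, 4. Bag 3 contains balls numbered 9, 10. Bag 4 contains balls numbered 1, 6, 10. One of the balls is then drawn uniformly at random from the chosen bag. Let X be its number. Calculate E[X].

E[X | bag 1] = (9+10+2+4+9)/5 = 34/5.
E[X | bag 2] = (10+8+10+4)/4 = 8.
E[X | bag 3] = (9+10)/2 = 19/2.
E[X | bag 4] = (1+6+10)/3 = 17/3.
E[X] = (1/4)·(34/5) + (1/4)·(8) + (1/8)·(19/2) + (3/8)·(17/3) = 561/80.

561/80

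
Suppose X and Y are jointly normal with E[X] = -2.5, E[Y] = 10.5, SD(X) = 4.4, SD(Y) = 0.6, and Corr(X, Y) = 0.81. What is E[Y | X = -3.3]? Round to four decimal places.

10.4116

For a bivariate normal, E[Y | X=x] = μ_Y + ρ·(σ_Y/σ_X)·(x − μ_X).
E[Y | X=-3.3] = 10.5 + (0.81)·(0.6/4.4)·(-3.3 − (-2.5)) = 10.5 + (0.11045)·(-0.8) = 10.4116.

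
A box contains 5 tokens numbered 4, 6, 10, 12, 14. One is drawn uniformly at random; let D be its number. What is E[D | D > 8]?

12

P(D > 8) = 3/5.
Σ over the event: 10·1/5 + 12·1/5 + 14·1/5 = 36/5.
E[D | D > 8] = (36/5) / (3/5) = 12.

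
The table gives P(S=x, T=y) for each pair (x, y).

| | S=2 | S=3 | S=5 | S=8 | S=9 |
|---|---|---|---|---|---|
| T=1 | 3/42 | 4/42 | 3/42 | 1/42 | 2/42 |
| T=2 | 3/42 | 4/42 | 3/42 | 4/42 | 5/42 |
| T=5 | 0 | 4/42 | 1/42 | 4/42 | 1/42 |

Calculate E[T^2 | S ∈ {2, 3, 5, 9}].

74/11

P(S ∈ {2, 3, 5, 9}) = 11/14.
Summing T^2·P(S=x,T=y) over the conditioning event gives 37/7.
E[T^2 | S ∈ {2, 3, 5, 9}] = (37/7) / (11/14) = 74/11.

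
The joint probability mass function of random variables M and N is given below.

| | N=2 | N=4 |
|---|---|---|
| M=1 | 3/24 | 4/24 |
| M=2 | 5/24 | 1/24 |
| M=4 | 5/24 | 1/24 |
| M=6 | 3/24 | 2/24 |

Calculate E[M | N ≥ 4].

11/4

P(N ≥ 4) = 1/3.
Σ M·P over the event = 1·(4/24) + 2·(1/24) + 4·(1/24) + 6·(2/24) = 11/12.
E[M | N ≥ 4] = (11/12) / (1/3) = 11/4.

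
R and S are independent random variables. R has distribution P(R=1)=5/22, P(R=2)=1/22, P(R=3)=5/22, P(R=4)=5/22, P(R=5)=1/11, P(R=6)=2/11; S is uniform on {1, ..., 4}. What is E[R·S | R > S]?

507/50

P(R > S) = 25/44.
Summing RS·P(x,y) over outcomes with R > S gives 507/88.
E[R·S | R > S] = (507/88) / (25/44) = 507/50.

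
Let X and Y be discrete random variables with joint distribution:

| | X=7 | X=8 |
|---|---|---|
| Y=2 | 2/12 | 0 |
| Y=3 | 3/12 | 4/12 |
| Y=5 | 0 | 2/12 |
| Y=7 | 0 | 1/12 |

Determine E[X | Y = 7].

8

P(Y = 7) = 1/12.
Σ X·P over the event = 8·(1/12) = 2/3.
E[X | Y = 7] = (2/3) / (1/12) = 8.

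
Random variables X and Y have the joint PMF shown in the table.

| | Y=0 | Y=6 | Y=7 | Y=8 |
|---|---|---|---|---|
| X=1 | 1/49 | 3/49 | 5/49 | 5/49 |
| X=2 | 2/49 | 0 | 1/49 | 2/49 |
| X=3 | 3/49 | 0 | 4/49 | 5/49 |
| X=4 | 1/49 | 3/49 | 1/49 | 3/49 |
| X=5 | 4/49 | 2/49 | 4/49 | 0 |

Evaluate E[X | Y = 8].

12/5

P(Y = 8) = 15/49.
Σ X·P over the event = 1·(5/49) + 2·(2/49) + 3·(5/49) + 4·(3/49) = 36/49.
E[X | Y = 8] = (36/49) / (15/49) = 12/5.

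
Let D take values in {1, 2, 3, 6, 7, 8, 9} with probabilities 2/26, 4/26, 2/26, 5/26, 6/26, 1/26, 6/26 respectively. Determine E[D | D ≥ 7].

P(D ≥ 7) = 1/2.
Σ over the event: 7·3/13 + 8·1/26 + 9·3/13 = 4.
E[D | D ≥ 7] = (4) / (1/2) = 8.

8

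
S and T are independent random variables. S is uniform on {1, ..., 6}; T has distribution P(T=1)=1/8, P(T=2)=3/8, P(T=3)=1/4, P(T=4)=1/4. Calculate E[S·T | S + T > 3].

P(S + T > 3) = 43/48.
Summing ST·P(x,y) over outcomes with S + T > 3 gives 9.
E[S·T | S + T > 3] = (9) / (43/48) = 432/43.

432/43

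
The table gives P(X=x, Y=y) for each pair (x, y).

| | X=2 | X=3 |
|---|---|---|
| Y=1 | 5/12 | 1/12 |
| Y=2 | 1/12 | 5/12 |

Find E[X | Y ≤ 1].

13/6

P(Y ≤ 1) = 1/2.
Summing X·P(X=x,Y=y) over the conditioning event gives 13/12.
E[X | Y ≤ 1] = (13/12) / (1/2) = 13/6.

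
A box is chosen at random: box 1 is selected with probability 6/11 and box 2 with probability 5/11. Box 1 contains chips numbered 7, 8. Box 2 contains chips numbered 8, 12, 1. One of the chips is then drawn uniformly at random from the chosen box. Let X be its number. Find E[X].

80/11

E[X | box 1] = (7+8)/2 = 15/2.
E[X | box 2] = (8+12+1)/3 = 7.
By the law of total expectation,
E[X] = (6/11)·(15/2) + (5/11)·(7) = 80/11.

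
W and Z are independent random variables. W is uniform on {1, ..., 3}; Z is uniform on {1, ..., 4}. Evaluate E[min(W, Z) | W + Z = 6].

P(W + Z = 6) = 1/6.
Summing min(W,Z)·P(x,y) over outcomes with W + Z = 6 gives 5/12.
E[min(W, Z) | W + Z = 6] = (5/12) / (1/6) = 5/2.

5/2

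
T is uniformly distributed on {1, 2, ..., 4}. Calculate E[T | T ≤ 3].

2

Given T ≤ 3, T is equally likely to be any of {1, 2, 3}.
E[T | T ≤ 3] = (1 + 2 + 3) / 3 = 2.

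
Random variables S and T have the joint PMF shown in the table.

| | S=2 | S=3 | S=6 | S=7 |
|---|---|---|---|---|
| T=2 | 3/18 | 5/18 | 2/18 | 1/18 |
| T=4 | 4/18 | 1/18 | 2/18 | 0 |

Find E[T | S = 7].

2

P(S = 7) = 1/18.
Summing T·P(S=x,T=y) over the conditioning event gives 1/9.
E[T | S = 7] = (1/9) / (1/18) = 2.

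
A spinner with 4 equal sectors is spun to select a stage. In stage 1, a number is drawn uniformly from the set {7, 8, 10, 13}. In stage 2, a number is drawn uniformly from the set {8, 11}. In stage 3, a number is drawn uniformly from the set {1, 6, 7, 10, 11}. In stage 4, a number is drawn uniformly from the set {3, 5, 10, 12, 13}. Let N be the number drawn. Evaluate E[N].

173/20

E[N | stage 1] = (7+8+10+13)/4 = 19/2.
E[N | stage 2] = (8+11)/2 = 19/2.
E[N | stage 3] = (1+6+7+10+11)/5 = 7.
E[N | stage 4] = (3+5+10+12+13)/5 = 43/5.
By the law of total expectation,
E[N] = (1/4)·(19/2) + (1/4)·(19/2) + (1/4)·(7) + (1/4)·(43/5) = 173/20.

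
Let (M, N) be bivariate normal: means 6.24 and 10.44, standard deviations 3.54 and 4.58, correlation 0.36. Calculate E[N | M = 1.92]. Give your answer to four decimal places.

8.4279

The regression of N on M has slope ρ·σ_N/σ_M and passes through (μ_M, μ_N).
E[N | M=1.92] = 10.44 + (0.36)·(4.58/3.54)·(1.92 − (6.24)) = 10.44 + (0.46576)·(-4.32) = 8.4279.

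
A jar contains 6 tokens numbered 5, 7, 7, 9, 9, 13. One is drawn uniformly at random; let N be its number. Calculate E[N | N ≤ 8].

P(N ≤ 8) = 1/2.
Σ over the event: 5·1/6 + 7·1/3 = 19/6.
E[N | N ≤ 8] = (19/6) / (1/2) = 19/3.

19/3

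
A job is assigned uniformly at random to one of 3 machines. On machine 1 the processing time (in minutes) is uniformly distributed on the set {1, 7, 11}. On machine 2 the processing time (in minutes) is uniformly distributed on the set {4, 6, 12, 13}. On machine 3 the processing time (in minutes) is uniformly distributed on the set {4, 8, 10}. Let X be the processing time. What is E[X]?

E[X | machine 1] = (1+7+11)/3 = 19/3.
E[X | machine 2] = (4+6+12+13)/4 = 35/4.
E[X | machine 3] = (4+8+10)/3 = 22/3.
By the law of total expectation,
E[X] = (1/3)·(19/3) + (1/3)·(35/4) + (1/3)·(22/3) = 269/36.

269/36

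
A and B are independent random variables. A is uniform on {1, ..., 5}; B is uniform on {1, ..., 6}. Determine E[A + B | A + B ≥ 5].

P(A + B ≥ 5) = 4/5.
Summing (A+B)·P(x,y) over outcomes with A + B ≥ 5 gives 35/6.
E[A + B | A + B ≥ 5] = (35/6) / (4/5) = 175/24.

175/24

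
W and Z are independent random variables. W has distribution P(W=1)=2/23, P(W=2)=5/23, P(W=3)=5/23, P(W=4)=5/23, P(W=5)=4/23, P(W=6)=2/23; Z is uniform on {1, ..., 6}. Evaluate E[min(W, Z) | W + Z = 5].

P(W + Z = 5) = 17/138.
Summing min(W,Z)·P(x,y) over outcomes with W + Z = 5 gives 9/46.
E[min(W, Z) | W + Z = 5] = (9/46) / (17/138) = 27/17.

27/17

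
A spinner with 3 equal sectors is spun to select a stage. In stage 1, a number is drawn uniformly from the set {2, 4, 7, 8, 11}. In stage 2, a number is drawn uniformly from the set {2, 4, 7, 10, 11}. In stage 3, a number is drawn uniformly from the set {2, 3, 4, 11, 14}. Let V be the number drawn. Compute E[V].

E[V | stage 1] = (2+4+7+8+11)/5 = 32/5.
E[V | stage 2] = (2+4+7+10+11)/5 = 34/5.
E[V | stage 3] = (2+3+4+11+14)/5 = 34/5.
By the law of total expectation,
E[V] = (1/3)·(32/5) + (1/3)·(34/5) + (1/3)·(34/5) = 20/3.

20/3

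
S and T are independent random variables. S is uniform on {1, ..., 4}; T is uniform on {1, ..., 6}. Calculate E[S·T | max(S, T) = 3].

27/5

Outcomes with max(S, T) = 3: (1,3), (2,3), (3,1), (3,2), (3,3), each with probability 1/24.
E[S·T | max(S, T) = 3] = (3 + 6 + 3 + 6 + 9) / 5 = 27/5.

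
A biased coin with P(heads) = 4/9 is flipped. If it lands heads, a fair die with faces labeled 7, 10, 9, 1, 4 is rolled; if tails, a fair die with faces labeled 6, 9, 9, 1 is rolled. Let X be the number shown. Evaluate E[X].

1121/180

E[X | heads] = (7+10+9+1+4)/5 = 31/5.
E[X | tails] = (6+9+9+1)/4 = 25/4.
E[X] = (4/9)·(31/5) + (5/9)·(25/4) = 1121/180.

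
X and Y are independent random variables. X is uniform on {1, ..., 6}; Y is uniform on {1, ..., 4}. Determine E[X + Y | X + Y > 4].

62/9

P(X + Y > 4) = 3/4.
Summing (X+Y)·P(x,y) over outcomes with X + Y > 4 gives 31/6.
E[X + Y | X + Y > 4] = (31/6) / (3/4) = 62/9.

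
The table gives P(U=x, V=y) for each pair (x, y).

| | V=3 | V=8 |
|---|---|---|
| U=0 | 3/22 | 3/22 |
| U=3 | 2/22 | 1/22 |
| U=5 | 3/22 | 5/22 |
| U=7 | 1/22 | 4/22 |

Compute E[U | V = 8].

56/13

P(V = 8) = 13/22.
Σ U·P over the event = 0·(3/22) + 3·(1/22) + 5·(5/22) + 7·(4/22) = 28/11.
E[U | V = 8] = (28/11) / (13/22) = 56/13.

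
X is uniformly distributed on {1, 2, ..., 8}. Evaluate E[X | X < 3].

Given X < 3, X is equally likely to be any of {1, 2}.
E[X | X < 3] = (1 + 2) / 2 = 3/2.

3/2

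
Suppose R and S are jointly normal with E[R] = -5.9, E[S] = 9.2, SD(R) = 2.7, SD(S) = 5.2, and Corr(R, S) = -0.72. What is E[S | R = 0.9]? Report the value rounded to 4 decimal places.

-0.2293

E[S | R=x] = μ_S + ρ(σ_S/σ_R)(x − μ_R) for jointly normal variables.
E[S | R=0.9] = 9.2 + (-0.72)·(5.2/2.7)·(0.9 − (-5.9)) = 9.2 + (-1.386667)·(6.8) = -0.2293.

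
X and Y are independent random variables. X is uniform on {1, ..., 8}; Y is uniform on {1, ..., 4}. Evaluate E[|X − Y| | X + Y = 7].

5/2

Outcomes with X + Y = 7: (3,4), (4,3), (5,2), (6,1), each with probability 1/32.
E[|X − Y| | X + Y = 7] = (1 + 1 + 3 + 5) / 4 = 5/2.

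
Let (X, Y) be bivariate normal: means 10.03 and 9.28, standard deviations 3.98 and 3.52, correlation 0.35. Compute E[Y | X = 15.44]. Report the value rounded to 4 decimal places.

For a bivariate normal, E[Y | X=x] = μ_Y + ρ·(σ_Y/σ_X)·(x − μ_X).
E[Y | X=15.44] = 9.28 + (0.35)·(3.52/3.98)·(15.44 − (10.03)) = 9.28 + (0.30955)·(5.41) = 10.9547.

10.9547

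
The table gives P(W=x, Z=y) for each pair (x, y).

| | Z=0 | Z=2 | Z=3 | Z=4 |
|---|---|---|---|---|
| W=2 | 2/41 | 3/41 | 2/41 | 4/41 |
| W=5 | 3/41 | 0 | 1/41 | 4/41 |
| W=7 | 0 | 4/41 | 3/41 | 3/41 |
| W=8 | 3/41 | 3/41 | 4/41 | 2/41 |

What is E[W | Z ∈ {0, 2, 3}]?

163/28

P(Z ∈ {0, 2, 3}) = 28/41.
Summing W·P(W=x,Z=y) over the conditioning event gives 163/41.
E[W | Z ∈ {0, 2, 3}] = (163/41) / (28/41) = 163/28.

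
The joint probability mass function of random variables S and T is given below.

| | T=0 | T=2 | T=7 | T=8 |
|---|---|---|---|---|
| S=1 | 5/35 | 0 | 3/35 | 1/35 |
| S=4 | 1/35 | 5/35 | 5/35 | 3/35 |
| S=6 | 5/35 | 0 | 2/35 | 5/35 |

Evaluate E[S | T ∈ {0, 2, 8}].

102/25

P(T ∈ {0, 2, 8}) = 5/7.
Σ S·P over the event = 1·(5/35) + 1·(1/35) + 4·(1/35) + 4·(5/35) + 4·(3/35) + 6·(5/35) + 6·(5/35) = 102/35.
E[S | T ∈ {0, 2, 8}] = (102/35) / (5/7) = 102/25.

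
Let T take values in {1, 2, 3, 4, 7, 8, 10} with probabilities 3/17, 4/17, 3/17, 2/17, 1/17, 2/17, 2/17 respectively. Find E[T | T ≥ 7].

P(T ≥ 7) = 5/17.
Σ over the event: 7·1/17 + 8·2/17 + 10·2/17 = 43/17.
E[T | T ≥ 7] = (43/17) / (5/17) = 43/5.

43/5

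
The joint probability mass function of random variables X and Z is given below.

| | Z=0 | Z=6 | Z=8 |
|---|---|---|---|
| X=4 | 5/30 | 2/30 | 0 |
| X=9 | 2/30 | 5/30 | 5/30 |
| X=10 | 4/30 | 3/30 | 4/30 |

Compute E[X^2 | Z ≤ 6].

197/3

P(Z ≤ 6) = 7/10.
Σ X^2·P over the event = 16·(5/30) + 16·(2/30) + 81·(2/30) + 81·(5/30) + 100·(4/30) + 100·(3/30) = 1379/30.
E[X^2 | Z ≤ 6] = (1379/30) / (7/10) = 197/3.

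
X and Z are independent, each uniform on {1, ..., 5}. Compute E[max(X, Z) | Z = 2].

P(Z = 2) = 1/5.
Summing max(X,Z)·P(x,y) over outcomes with Z = 2 gives 16/25.
E[max(X, Z) | Z = 2] = (16/25) / (1/5) = 16/5.

16/5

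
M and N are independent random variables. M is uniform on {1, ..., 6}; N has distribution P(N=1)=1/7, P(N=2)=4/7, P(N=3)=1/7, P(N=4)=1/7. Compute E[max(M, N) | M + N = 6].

4

P(M + N = 6) = 1/6.
Summing max(M,N)·P(x,y) over outcomes with M + N = 6 gives 2/3.
E[max(M, N) | M + N = 6] = (2/3) / (1/6) = 4.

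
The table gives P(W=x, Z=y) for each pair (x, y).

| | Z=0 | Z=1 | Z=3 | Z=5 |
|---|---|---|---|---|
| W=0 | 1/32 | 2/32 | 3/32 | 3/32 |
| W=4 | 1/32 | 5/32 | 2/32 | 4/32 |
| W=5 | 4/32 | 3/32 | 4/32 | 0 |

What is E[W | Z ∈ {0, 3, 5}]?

34/11

P(Z ∈ {0, 3, 5}) = 11/16.
Σ W·P over the event = 0·(1/32) + 0·(3/32) + 0·(3/32) + 4·(1/32) + 4·(2/32) + 4·(4/32) + 5·(4/32) + 5·(4/32) = 17/8.
E[W | Z ∈ {0, 3, 5}] = (17/8) / (11/16) = 34/11.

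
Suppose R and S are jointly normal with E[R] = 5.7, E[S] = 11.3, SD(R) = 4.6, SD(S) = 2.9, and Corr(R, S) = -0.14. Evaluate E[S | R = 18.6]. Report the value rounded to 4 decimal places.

10.1614

For a bivariate normal, E[S | R=x] = μ_S + ρ·(σ_S/σ_R)·(x − μ_R).
E[S | R=18.6] = 11.3 + (-0.14)·(2.9/4.6)·(18.6 − (5.7)) = 11.3 + (-0.088261)·(12.9) = 10.1614.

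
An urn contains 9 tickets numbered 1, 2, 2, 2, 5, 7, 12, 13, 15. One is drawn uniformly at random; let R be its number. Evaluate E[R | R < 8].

19/6

P(R < 8) = 2/3.
Σ over the event: 1·1/9 + 2·1/3 + 5·1/9 + 7·1/9 = 19/9.
E[R | R < 8] = (19/9) / (2/3) = 19/6.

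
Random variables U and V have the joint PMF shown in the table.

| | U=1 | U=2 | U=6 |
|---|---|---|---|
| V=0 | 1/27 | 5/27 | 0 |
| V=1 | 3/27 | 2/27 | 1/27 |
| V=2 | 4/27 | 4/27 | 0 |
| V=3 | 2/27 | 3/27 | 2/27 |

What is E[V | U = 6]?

P(U = 6) = 1/9.
Σ V·P over the event = 1·(1/27) + 3·(2/27) = 7/27.
E[V | U = 6] = (7/27) / (1/9) = 7/3.

7/3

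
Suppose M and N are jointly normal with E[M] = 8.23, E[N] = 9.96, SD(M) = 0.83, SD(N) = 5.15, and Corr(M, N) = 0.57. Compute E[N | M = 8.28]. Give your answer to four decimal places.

The regression of N on M has slope ρ·σ_N/σ_M and passes through (μ_M, μ_N).
E[N | M=8.28] = 9.96 + (0.57)·(5.15/0.83)·(8.28 − (8.23)) = 9.96 + (3.5367)·(0.05) = 10.1368.

10.1368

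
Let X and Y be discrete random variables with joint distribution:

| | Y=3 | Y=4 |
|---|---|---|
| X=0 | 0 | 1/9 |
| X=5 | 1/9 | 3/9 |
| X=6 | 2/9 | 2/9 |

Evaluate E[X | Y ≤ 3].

P(Y ≤ 3) = 1/3.
Summing X·P(X=x,Y=y) over the conditioning event gives 17/9.
E[X | Y ≤ 3] = (17/9) / (1/3) = 17/3.

17/3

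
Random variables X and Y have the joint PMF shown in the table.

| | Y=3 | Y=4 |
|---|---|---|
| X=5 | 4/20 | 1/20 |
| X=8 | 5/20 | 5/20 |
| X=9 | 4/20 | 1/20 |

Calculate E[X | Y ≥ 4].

54/7

P(Y ≥ 4) = 7/20.
Σ X·P over the event = 5·(1/20) + 8·(5/20) + 9·(1/20) = 27/10.
E[X | Y ≥ 4] = (27/10) / (7/20) = 54/7.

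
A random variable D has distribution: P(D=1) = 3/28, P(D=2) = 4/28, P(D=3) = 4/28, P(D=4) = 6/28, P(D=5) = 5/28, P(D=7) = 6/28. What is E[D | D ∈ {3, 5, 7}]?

79/15

P(D ∈ {3, 5, 7}) = 15/28.
Σ over the event: 3·1/7 + 5·5/28 + 7·3/14 = 79/28.
E[D | D ∈ {3, 5, 7}] = (79/28) / (15/28) = 79/15.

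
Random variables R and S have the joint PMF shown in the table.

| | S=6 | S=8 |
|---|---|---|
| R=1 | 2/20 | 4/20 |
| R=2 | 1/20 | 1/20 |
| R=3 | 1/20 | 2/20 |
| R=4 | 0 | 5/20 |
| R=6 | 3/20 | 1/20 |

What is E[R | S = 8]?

38/13

P(S = 8) = 13/20.
Σ R·P over the event = 1·(4/20) + 2·(1/20) + 3·(2/20) + 4·(5/20) + 6·(1/20) = 19/10.
E[R | S = 8] = (19/10) / (13/20) = 38/13.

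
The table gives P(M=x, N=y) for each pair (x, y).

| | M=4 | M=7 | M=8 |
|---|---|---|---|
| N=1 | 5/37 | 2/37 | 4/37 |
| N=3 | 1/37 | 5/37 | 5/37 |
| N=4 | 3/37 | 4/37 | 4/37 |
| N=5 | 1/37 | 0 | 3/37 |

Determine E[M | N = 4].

72/11

P(N = 4) = 11/37.
Σ M·P over the event = 4·(3/37) + 7·(4/37) + 8·(4/37) = 72/37.
E[M | N = 4] = (72/37) / (11/37) = 72/11.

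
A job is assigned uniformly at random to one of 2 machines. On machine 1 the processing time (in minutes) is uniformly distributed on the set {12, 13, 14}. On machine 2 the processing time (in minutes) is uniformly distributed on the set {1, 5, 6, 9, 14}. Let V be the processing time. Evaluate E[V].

10

E[V | machine 1] = (12+13+14)/3 = 13.
E[V | machine 2] = (1+5+6+9+14)/5 = 7.
By the law of total expectation,
E[V] = (1/2)·(13) + (1/2)·(7) = 10.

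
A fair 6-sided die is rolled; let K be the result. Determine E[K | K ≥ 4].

Given K ≥ 4, K is equally likely to be any of {4, 5, 6}.
E[K | K ≥ 4] = (4 + 5 + 6) / 3 = 5.

5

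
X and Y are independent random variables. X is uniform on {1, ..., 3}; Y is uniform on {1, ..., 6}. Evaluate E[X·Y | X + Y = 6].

22/3

P(X + Y = 6) = 1/6.
Summing XY·P(x,y) over outcomes with X + Y = 6 gives 11/9.
E[X·Y | X + Y = 6] = (11/9) / (1/6) = 22/3.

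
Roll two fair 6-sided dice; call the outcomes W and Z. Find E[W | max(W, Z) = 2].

Outcomes with max(W, Z) = 2: (1,2), (2,1), (2,2), each with probability 1/36.
E[W | max(W, Z) = 2] = (1 + 2 + 2) / 3 = 5/3.

5/3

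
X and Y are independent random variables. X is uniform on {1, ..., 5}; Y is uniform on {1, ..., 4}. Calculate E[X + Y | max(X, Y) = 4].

44/7

Outcomes with max(X, Y) = 4: (1,4), (2,4), (3,4), (4,1), (4,2), (4,3), (4,4), each with probability 1/20.
E[X + Y | max(X, Y) = 4] = (5 + 6 + 7 + 5 + 6 + 7 + 8) / 7 = 44/7.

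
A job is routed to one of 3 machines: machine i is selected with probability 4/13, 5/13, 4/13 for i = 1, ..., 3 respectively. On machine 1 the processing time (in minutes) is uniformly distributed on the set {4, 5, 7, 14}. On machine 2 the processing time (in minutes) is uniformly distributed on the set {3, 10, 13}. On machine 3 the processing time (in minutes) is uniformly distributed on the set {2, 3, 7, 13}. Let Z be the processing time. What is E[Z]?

E[Z | machine 1] = (4+5+7+14)/4 = 15/2.
E[Z | machine 2] = (3+10+13)/3 = 26/3.
E[Z | machine 3] = (2+3+7+13)/4 = 25/4.
E[Z] = (4/13)·(15/2) + (5/13)·(26/3) + (4/13)·(25/4) = 295/39.

295/39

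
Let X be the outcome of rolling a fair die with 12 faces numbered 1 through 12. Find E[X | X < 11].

Given X < 11, X is equally likely to be any of {1, 2, 3, 4, 5, 6, 7, 8, 9, 10}.
E[X | X < 11] = (1 + 2 + 3 + 4 + 5 + 6 + 7 + 8 + 9 + 10) / 10 = 11/2.

11/2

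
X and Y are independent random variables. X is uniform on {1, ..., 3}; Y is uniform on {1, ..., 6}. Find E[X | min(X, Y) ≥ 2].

P(min(X, Y) ≥ 2) = 5/9.
Summing X·P(x,y) over outcomes with min(X, Y) ≥ 2 gives 25/18.
E[X | min(X, Y) ≥ 2] = (25/18) / (5/9) = 5/2.

5/2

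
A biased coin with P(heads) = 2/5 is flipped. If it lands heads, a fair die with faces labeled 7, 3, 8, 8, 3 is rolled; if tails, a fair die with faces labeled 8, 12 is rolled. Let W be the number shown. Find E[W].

208/25

E[W | heads] = (7+3+8+8+3)/5 = 29/5.
E[W | tails] = (8+12)/2 = 10.
By the law of total expectation,
E[W] = (2/5)·(29/5) + (3/5)·(10) = 208/25.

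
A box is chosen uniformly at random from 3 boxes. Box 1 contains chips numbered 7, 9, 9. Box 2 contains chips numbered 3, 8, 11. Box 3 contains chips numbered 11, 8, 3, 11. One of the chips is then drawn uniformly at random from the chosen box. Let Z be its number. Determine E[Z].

287/36

E[Z | box 1] = (7+9+9)/3 = 25/3.
E[Z | box 2] = (3+8+11)/3 = 22/3.
E[Z | box 3] = (11+8+3+11)/4 = 33/4.
E[Z] = (1/3)·(25/3) + (1/3)·(22/3) + (1/3)·(33/4) = 287/36.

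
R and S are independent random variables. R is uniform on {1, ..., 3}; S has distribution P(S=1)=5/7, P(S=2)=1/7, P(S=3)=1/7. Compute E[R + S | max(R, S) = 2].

P(max(R, S) = 2) = 1/3.
Summing (R+S)·P(x,y) over outcomes with max(R, S) = 2 gives 22/21.
E[R + S | max(R, S) = 2] = (22/21) / (1/3) = 22/7.

22/7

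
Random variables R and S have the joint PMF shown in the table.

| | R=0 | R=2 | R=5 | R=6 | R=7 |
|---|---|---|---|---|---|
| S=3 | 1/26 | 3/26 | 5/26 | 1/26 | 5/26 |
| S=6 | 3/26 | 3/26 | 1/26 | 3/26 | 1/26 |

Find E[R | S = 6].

36/11

P(S = 6) = 11/26.
Σ R·P over the event = 0·(3/26) + 2·(3/26) + 5·(1/26) + 6·(3/26) + 7·(1/26) = 18/13.
E[R | S = 6] = (18/13) / (11/26) = 36/11.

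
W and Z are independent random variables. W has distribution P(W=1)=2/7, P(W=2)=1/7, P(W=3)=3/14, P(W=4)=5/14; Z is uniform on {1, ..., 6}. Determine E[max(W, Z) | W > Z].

P(W > Z) = 23/84.
Summing max(W,Z)·P(x,y) over outcomes with W > Z gives 41/42.
E[max(W, Z) | W > Z] = (41/42) / (23/84) = 82/23.

82/23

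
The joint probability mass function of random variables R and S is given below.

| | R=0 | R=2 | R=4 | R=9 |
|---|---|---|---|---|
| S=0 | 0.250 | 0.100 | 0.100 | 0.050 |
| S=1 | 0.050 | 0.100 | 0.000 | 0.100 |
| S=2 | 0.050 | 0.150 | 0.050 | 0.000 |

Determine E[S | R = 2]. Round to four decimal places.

P(R = 2) = 0.350.
Σ S·P over the event = 0·(0.100) + 1·(0.100) + 2·(0.150) = 0.400.
E[S | R = 2] = (0.400) / (0.350) = 1.1429.

1.1429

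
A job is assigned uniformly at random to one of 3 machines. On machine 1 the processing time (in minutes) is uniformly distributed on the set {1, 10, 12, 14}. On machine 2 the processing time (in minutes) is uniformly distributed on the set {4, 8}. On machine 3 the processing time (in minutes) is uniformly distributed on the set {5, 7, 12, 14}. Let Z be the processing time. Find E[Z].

33/4

E[Z | machine 1] = (1+10+12+14)/4 = 37/4.
E[Z | machine 2] = (4+8)/2 = 6.
E[Z | machine 3] = (5+7+12+14)/4 = 19/2.
E[Z] = (1/3)·(37/4) + (1/3)·(6) + (1/3)·(19/2) = 33/4.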